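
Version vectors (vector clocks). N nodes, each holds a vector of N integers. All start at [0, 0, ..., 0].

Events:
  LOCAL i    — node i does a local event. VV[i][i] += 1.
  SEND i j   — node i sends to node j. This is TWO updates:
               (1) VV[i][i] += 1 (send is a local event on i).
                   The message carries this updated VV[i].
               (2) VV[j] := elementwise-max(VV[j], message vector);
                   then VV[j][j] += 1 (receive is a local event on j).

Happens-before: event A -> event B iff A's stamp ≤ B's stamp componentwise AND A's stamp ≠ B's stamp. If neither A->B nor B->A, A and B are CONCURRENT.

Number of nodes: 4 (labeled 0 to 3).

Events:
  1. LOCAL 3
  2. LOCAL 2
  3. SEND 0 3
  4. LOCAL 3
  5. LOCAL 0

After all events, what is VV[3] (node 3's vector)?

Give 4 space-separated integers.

Initial: VV[0]=[0, 0, 0, 0]
Initial: VV[1]=[0, 0, 0, 0]
Initial: VV[2]=[0, 0, 0, 0]
Initial: VV[3]=[0, 0, 0, 0]
Event 1: LOCAL 3: VV[3][3]++ -> VV[3]=[0, 0, 0, 1]
Event 2: LOCAL 2: VV[2][2]++ -> VV[2]=[0, 0, 1, 0]
Event 3: SEND 0->3: VV[0][0]++ -> VV[0]=[1, 0, 0, 0], msg_vec=[1, 0, 0, 0]; VV[3]=max(VV[3],msg_vec) then VV[3][3]++ -> VV[3]=[1, 0, 0, 2]
Event 4: LOCAL 3: VV[3][3]++ -> VV[3]=[1, 0, 0, 3]
Event 5: LOCAL 0: VV[0][0]++ -> VV[0]=[2, 0, 0, 0]
Final vectors: VV[0]=[2, 0, 0, 0]; VV[1]=[0, 0, 0, 0]; VV[2]=[0, 0, 1, 0]; VV[3]=[1, 0, 0, 3]

Answer: 1 0 0 3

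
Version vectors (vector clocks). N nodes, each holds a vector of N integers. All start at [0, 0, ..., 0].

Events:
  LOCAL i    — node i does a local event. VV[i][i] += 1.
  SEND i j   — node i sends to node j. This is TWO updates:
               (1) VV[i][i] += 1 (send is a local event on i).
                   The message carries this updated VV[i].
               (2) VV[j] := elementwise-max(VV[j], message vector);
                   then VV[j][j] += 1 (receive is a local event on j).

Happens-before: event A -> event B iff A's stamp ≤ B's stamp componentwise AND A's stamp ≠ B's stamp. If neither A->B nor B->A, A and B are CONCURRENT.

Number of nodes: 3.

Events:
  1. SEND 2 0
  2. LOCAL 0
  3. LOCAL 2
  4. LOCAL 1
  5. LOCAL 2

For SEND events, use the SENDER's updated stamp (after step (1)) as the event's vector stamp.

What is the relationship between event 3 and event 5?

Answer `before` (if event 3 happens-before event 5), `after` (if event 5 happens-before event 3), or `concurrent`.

Answer: before

Derivation:
Initial: VV[0]=[0, 0, 0]
Initial: VV[1]=[0, 0, 0]
Initial: VV[2]=[0, 0, 0]
Event 1: SEND 2->0: VV[2][2]++ -> VV[2]=[0, 0, 1], msg_vec=[0, 0, 1]; VV[0]=max(VV[0],msg_vec) then VV[0][0]++ -> VV[0]=[1, 0, 1]
Event 2: LOCAL 0: VV[0][0]++ -> VV[0]=[2, 0, 1]
Event 3: LOCAL 2: VV[2][2]++ -> VV[2]=[0, 0, 2]
Event 4: LOCAL 1: VV[1][1]++ -> VV[1]=[0, 1, 0]
Event 5: LOCAL 2: VV[2][2]++ -> VV[2]=[0, 0, 3]
Event 3 stamp: [0, 0, 2]
Event 5 stamp: [0, 0, 3]
[0, 0, 2] <= [0, 0, 3]? True
[0, 0, 3] <= [0, 0, 2]? False
Relation: before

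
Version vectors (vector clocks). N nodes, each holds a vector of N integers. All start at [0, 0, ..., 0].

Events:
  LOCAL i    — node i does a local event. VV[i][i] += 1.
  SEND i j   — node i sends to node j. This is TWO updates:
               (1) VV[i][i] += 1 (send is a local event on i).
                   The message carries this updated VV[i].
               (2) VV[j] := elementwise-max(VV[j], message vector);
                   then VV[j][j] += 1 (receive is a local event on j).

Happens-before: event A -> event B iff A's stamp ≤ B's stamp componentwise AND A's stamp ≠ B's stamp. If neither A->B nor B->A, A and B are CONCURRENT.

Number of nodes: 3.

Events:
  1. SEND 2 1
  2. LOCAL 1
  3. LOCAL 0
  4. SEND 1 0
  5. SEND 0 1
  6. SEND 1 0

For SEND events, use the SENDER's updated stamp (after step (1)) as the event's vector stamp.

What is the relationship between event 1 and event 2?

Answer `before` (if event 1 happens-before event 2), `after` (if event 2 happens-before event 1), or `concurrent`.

Initial: VV[0]=[0, 0, 0]
Initial: VV[1]=[0, 0, 0]
Initial: VV[2]=[0, 0, 0]
Event 1: SEND 2->1: VV[2][2]++ -> VV[2]=[0, 0, 1], msg_vec=[0, 0, 1]; VV[1]=max(VV[1],msg_vec) then VV[1][1]++ -> VV[1]=[0, 1, 1]
Event 2: LOCAL 1: VV[1][1]++ -> VV[1]=[0, 2, 1]
Event 3: LOCAL 0: VV[0][0]++ -> VV[0]=[1, 0, 0]
Event 4: SEND 1->0: VV[1][1]++ -> VV[1]=[0, 3, 1], msg_vec=[0, 3, 1]; VV[0]=max(VV[0],msg_vec) then VV[0][0]++ -> VV[0]=[2, 3, 1]
Event 5: SEND 0->1: VV[0][0]++ -> VV[0]=[3, 3, 1], msg_vec=[3, 3, 1]; VV[1]=max(VV[1],msg_vec) then VV[1][1]++ -> VV[1]=[3, 4, 1]
Event 6: SEND 1->0: VV[1][1]++ -> VV[1]=[3, 5, 1], msg_vec=[3, 5, 1]; VV[0]=max(VV[0],msg_vec) then VV[0][0]++ -> VV[0]=[4, 5, 1]
Event 1 stamp: [0, 0, 1]
Event 2 stamp: [0, 2, 1]
[0, 0, 1] <= [0, 2, 1]? True
[0, 2, 1] <= [0, 0, 1]? False
Relation: before

Answer: before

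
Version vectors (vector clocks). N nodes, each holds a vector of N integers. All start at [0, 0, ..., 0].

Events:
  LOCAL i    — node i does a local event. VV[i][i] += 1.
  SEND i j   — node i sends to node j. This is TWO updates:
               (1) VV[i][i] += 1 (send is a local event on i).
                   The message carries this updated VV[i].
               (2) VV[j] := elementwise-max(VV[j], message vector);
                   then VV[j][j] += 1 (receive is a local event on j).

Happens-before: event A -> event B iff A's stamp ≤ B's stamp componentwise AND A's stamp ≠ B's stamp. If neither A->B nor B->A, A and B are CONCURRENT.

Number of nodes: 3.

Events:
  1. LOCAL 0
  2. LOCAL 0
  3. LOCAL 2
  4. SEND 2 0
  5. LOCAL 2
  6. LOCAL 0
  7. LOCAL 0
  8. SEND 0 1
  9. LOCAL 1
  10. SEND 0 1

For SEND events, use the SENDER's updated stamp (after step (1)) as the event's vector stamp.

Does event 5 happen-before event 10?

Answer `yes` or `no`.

Initial: VV[0]=[0, 0, 0]
Initial: VV[1]=[0, 0, 0]
Initial: VV[2]=[0, 0, 0]
Event 1: LOCAL 0: VV[0][0]++ -> VV[0]=[1, 0, 0]
Event 2: LOCAL 0: VV[0][0]++ -> VV[0]=[2, 0, 0]
Event 3: LOCAL 2: VV[2][2]++ -> VV[2]=[0, 0, 1]
Event 4: SEND 2->0: VV[2][2]++ -> VV[2]=[0, 0, 2], msg_vec=[0, 0, 2]; VV[0]=max(VV[0],msg_vec) then VV[0][0]++ -> VV[0]=[3, 0, 2]
Event 5: LOCAL 2: VV[2][2]++ -> VV[2]=[0, 0, 3]
Event 6: LOCAL 0: VV[0][0]++ -> VV[0]=[4, 0, 2]
Event 7: LOCAL 0: VV[0][0]++ -> VV[0]=[5, 0, 2]
Event 8: SEND 0->1: VV[0][0]++ -> VV[0]=[6, 0, 2], msg_vec=[6, 0, 2]; VV[1]=max(VV[1],msg_vec) then VV[1][1]++ -> VV[1]=[6, 1, 2]
Event 9: LOCAL 1: VV[1][1]++ -> VV[1]=[6, 2, 2]
Event 10: SEND 0->1: VV[0][0]++ -> VV[0]=[7, 0, 2], msg_vec=[7, 0, 2]; VV[1]=max(VV[1],msg_vec) then VV[1][1]++ -> VV[1]=[7, 3, 2]
Event 5 stamp: [0, 0, 3]
Event 10 stamp: [7, 0, 2]
[0, 0, 3] <= [7, 0, 2]? False. Equal? False. Happens-before: False

Answer: no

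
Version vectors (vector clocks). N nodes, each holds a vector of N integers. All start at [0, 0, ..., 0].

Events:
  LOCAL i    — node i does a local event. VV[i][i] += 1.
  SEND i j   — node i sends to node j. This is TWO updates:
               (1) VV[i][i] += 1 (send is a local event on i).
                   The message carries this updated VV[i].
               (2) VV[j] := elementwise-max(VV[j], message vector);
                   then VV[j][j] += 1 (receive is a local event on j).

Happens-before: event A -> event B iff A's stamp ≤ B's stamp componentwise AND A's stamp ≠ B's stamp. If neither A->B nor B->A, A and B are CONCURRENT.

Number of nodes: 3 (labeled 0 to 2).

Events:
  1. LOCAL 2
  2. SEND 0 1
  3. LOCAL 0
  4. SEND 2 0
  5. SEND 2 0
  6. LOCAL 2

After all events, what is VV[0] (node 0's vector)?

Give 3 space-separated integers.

Answer: 4 0 3

Derivation:
Initial: VV[0]=[0, 0, 0]
Initial: VV[1]=[0, 0, 0]
Initial: VV[2]=[0, 0, 0]
Event 1: LOCAL 2: VV[2][2]++ -> VV[2]=[0, 0, 1]
Event 2: SEND 0->1: VV[0][0]++ -> VV[0]=[1, 0, 0], msg_vec=[1, 0, 0]; VV[1]=max(VV[1],msg_vec) then VV[1][1]++ -> VV[1]=[1, 1, 0]
Event 3: LOCAL 0: VV[0][0]++ -> VV[0]=[2, 0, 0]
Event 4: SEND 2->0: VV[2][2]++ -> VV[2]=[0, 0, 2], msg_vec=[0, 0, 2]; VV[0]=max(VV[0],msg_vec) then VV[0][0]++ -> VV[0]=[3, 0, 2]
Event 5: SEND 2->0: VV[2][2]++ -> VV[2]=[0, 0, 3], msg_vec=[0, 0, 3]; VV[0]=max(VV[0],msg_vec) then VV[0][0]++ -> VV[0]=[4, 0, 3]
Event 6: LOCAL 2: VV[2][2]++ -> VV[2]=[0, 0, 4]
Final vectors: VV[0]=[4, 0, 3]; VV[1]=[1, 1, 0]; VV[2]=[0, 0, 4]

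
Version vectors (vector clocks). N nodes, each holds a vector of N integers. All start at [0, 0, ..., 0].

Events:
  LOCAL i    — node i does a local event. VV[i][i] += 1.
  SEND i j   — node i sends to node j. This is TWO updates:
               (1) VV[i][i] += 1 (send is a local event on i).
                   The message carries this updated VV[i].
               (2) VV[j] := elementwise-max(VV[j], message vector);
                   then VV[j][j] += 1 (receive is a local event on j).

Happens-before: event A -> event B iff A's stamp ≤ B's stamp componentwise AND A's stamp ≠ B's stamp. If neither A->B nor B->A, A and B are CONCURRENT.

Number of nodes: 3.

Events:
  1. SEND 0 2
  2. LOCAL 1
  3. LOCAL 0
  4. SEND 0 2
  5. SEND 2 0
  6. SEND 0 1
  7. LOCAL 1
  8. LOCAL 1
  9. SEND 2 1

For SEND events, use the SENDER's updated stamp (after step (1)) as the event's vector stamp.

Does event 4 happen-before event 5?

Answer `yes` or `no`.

Answer: yes

Derivation:
Initial: VV[0]=[0, 0, 0]
Initial: VV[1]=[0, 0, 0]
Initial: VV[2]=[0, 0, 0]
Event 1: SEND 0->2: VV[0][0]++ -> VV[0]=[1, 0, 0], msg_vec=[1, 0, 0]; VV[2]=max(VV[2],msg_vec) then VV[2][2]++ -> VV[2]=[1, 0, 1]
Event 2: LOCAL 1: VV[1][1]++ -> VV[1]=[0, 1, 0]
Event 3: LOCAL 0: VV[0][0]++ -> VV[0]=[2, 0, 0]
Event 4: SEND 0->2: VV[0][0]++ -> VV[0]=[3, 0, 0], msg_vec=[3, 0, 0]; VV[2]=max(VV[2],msg_vec) then VV[2][2]++ -> VV[2]=[3, 0, 2]
Event 5: SEND 2->0: VV[2][2]++ -> VV[2]=[3, 0, 3], msg_vec=[3, 0, 3]; VV[0]=max(VV[0],msg_vec) then VV[0][0]++ -> VV[0]=[4, 0, 3]
Event 6: SEND 0->1: VV[0][0]++ -> VV[0]=[5, 0, 3], msg_vec=[5, 0, 3]; VV[1]=max(VV[1],msg_vec) then VV[1][1]++ -> VV[1]=[5, 2, 3]
Event 7: LOCAL 1: VV[1][1]++ -> VV[1]=[5, 3, 3]
Event 8: LOCAL 1: VV[1][1]++ -> VV[1]=[5, 4, 3]
Event 9: SEND 2->1: VV[2][2]++ -> VV[2]=[3, 0, 4], msg_vec=[3, 0, 4]; VV[1]=max(VV[1],msg_vec) then VV[1][1]++ -> VV[1]=[5, 5, 4]
Event 4 stamp: [3, 0, 0]
Event 5 stamp: [3, 0, 3]
[3, 0, 0] <= [3, 0, 3]? True. Equal? False. Happens-before: True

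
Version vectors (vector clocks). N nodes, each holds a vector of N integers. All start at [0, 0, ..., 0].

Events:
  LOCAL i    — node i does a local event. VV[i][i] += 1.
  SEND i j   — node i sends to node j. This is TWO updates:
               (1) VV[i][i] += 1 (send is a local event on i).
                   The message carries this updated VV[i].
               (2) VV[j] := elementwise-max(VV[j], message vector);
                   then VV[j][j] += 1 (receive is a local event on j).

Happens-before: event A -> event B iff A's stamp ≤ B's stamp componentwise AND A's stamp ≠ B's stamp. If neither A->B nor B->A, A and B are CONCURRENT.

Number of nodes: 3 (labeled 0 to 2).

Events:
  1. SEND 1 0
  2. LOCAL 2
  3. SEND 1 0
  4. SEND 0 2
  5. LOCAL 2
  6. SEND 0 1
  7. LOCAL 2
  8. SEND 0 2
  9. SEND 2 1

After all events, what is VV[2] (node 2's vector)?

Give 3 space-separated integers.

Answer: 5 2 6

Derivation:
Initial: VV[0]=[0, 0, 0]
Initial: VV[1]=[0, 0, 0]
Initial: VV[2]=[0, 0, 0]
Event 1: SEND 1->0: VV[1][1]++ -> VV[1]=[0, 1, 0], msg_vec=[0, 1, 0]; VV[0]=max(VV[0],msg_vec) then VV[0][0]++ -> VV[0]=[1, 1, 0]
Event 2: LOCAL 2: VV[2][2]++ -> VV[2]=[0, 0, 1]
Event 3: SEND 1->0: VV[1][1]++ -> VV[1]=[0, 2, 0], msg_vec=[0, 2, 0]; VV[0]=max(VV[0],msg_vec) then VV[0][0]++ -> VV[0]=[2, 2, 0]
Event 4: SEND 0->2: VV[0][0]++ -> VV[0]=[3, 2, 0], msg_vec=[3, 2, 0]; VV[2]=max(VV[2],msg_vec) then VV[2][2]++ -> VV[2]=[3, 2, 2]
Event 5: LOCAL 2: VV[2][2]++ -> VV[2]=[3, 2, 3]
Event 6: SEND 0->1: VV[0][0]++ -> VV[0]=[4, 2, 0], msg_vec=[4, 2, 0]; VV[1]=max(VV[1],msg_vec) then VV[1][1]++ -> VV[1]=[4, 3, 0]
Event 7: LOCAL 2: VV[2][2]++ -> VV[2]=[3, 2, 4]
Event 8: SEND 0->2: VV[0][0]++ -> VV[0]=[5, 2, 0], msg_vec=[5, 2, 0]; VV[2]=max(VV[2],msg_vec) then VV[2][2]++ -> VV[2]=[5, 2, 5]
Event 9: SEND 2->1: VV[2][2]++ -> VV[2]=[5, 2, 6], msg_vec=[5, 2, 6]; VV[1]=max(VV[1],msg_vec) then VV[1][1]++ -> VV[1]=[5, 4, 6]
Final vectors: VV[0]=[5, 2, 0]; VV[1]=[5, 4, 6]; VV[2]=[5, 2, 6]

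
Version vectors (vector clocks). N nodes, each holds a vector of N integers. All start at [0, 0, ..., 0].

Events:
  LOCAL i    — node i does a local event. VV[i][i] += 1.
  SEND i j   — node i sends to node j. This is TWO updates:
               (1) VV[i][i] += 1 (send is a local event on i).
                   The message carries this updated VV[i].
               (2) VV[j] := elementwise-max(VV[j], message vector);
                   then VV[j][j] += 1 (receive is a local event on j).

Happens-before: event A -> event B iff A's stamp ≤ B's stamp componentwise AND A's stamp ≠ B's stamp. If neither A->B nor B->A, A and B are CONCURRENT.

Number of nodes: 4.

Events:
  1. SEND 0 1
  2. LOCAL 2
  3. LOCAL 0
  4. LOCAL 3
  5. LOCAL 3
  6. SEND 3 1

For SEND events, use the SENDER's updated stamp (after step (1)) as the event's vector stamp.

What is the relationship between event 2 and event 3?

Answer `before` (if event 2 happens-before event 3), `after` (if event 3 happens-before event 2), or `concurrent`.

Answer: concurrent

Derivation:
Initial: VV[0]=[0, 0, 0, 0]
Initial: VV[1]=[0, 0, 0, 0]
Initial: VV[2]=[0, 0, 0, 0]
Initial: VV[3]=[0, 0, 0, 0]
Event 1: SEND 0->1: VV[0][0]++ -> VV[0]=[1, 0, 0, 0], msg_vec=[1, 0, 0, 0]; VV[1]=max(VV[1],msg_vec) then VV[1][1]++ -> VV[1]=[1, 1, 0, 0]
Event 2: LOCAL 2: VV[2][2]++ -> VV[2]=[0, 0, 1, 0]
Event 3: LOCAL 0: VV[0][0]++ -> VV[0]=[2, 0, 0, 0]
Event 4: LOCAL 3: VV[3][3]++ -> VV[3]=[0, 0, 0, 1]
Event 5: LOCAL 3: VV[3][3]++ -> VV[3]=[0, 0, 0, 2]
Event 6: SEND 3->1: VV[3][3]++ -> VV[3]=[0, 0, 0, 3], msg_vec=[0, 0, 0, 3]; VV[1]=max(VV[1],msg_vec) then VV[1][1]++ -> VV[1]=[1, 2, 0, 3]
Event 2 stamp: [0, 0, 1, 0]
Event 3 stamp: [2, 0, 0, 0]
[0, 0, 1, 0] <= [2, 0, 0, 0]? False
[2, 0, 0, 0] <= [0, 0, 1, 0]? False
Relation: concurrent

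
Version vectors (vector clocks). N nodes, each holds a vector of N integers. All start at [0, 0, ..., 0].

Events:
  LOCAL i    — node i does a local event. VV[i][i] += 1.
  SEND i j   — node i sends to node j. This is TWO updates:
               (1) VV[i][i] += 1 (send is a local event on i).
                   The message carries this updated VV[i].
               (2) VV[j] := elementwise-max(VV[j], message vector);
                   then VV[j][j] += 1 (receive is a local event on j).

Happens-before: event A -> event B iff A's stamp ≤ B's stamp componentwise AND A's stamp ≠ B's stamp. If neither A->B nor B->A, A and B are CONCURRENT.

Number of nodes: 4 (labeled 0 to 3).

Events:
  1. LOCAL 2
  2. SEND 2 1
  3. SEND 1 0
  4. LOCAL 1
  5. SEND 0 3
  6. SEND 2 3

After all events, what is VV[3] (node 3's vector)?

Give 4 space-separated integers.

Answer: 2 2 3 2

Derivation:
Initial: VV[0]=[0, 0, 0, 0]
Initial: VV[1]=[0, 0, 0, 0]
Initial: VV[2]=[0, 0, 0, 0]
Initial: VV[3]=[0, 0, 0, 0]
Event 1: LOCAL 2: VV[2][2]++ -> VV[2]=[0, 0, 1, 0]
Event 2: SEND 2->1: VV[2][2]++ -> VV[2]=[0, 0, 2, 0], msg_vec=[0, 0, 2, 0]; VV[1]=max(VV[1],msg_vec) then VV[1][1]++ -> VV[1]=[0, 1, 2, 0]
Event 3: SEND 1->0: VV[1][1]++ -> VV[1]=[0, 2, 2, 0], msg_vec=[0, 2, 2, 0]; VV[0]=max(VV[0],msg_vec) then VV[0][0]++ -> VV[0]=[1, 2, 2, 0]
Event 4: LOCAL 1: VV[1][1]++ -> VV[1]=[0, 3, 2, 0]
Event 5: SEND 0->3: VV[0][0]++ -> VV[0]=[2, 2, 2, 0], msg_vec=[2, 2, 2, 0]; VV[3]=max(VV[3],msg_vec) then VV[3][3]++ -> VV[3]=[2, 2, 2, 1]
Event 6: SEND 2->3: VV[2][2]++ -> VV[2]=[0, 0, 3, 0], msg_vec=[0, 0, 3, 0]; VV[3]=max(VV[3],msg_vec) then VV[3][3]++ -> VV[3]=[2, 2, 3, 2]
Final vectors: VV[0]=[2, 2, 2, 0]; VV[1]=[0, 3, 2, 0]; VV[2]=[0, 0, 3, 0]; VV[3]=[2, 2, 3, 2]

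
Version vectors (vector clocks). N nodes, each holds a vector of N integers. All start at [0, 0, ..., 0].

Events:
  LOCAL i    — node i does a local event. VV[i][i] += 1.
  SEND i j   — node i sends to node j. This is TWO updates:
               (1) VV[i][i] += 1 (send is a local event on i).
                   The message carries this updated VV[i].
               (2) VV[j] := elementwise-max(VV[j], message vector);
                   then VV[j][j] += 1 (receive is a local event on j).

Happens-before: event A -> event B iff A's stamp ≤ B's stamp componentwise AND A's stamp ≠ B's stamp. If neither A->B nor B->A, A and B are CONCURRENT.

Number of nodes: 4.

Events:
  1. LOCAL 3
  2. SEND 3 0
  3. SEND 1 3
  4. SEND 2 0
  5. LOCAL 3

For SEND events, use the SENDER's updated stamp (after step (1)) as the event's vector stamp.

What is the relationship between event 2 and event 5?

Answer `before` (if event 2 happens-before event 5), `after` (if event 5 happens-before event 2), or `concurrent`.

Initial: VV[0]=[0, 0, 0, 0]
Initial: VV[1]=[0, 0, 0, 0]
Initial: VV[2]=[0, 0, 0, 0]
Initial: VV[3]=[0, 0, 0, 0]
Event 1: LOCAL 3: VV[3][3]++ -> VV[3]=[0, 0, 0, 1]
Event 2: SEND 3->0: VV[3][3]++ -> VV[3]=[0, 0, 0, 2], msg_vec=[0, 0, 0, 2]; VV[0]=max(VV[0],msg_vec) then VV[0][0]++ -> VV[0]=[1, 0, 0, 2]
Event 3: SEND 1->3: VV[1][1]++ -> VV[1]=[0, 1, 0, 0], msg_vec=[0, 1, 0, 0]; VV[3]=max(VV[3],msg_vec) then VV[3][3]++ -> VV[3]=[0, 1, 0, 3]
Event 4: SEND 2->0: VV[2][2]++ -> VV[2]=[0, 0, 1, 0], msg_vec=[0, 0, 1, 0]; VV[0]=max(VV[0],msg_vec) then VV[0][0]++ -> VV[0]=[2, 0, 1, 2]
Event 5: LOCAL 3: VV[3][3]++ -> VV[3]=[0, 1, 0, 4]
Event 2 stamp: [0, 0, 0, 2]
Event 5 stamp: [0, 1, 0, 4]
[0, 0, 0, 2] <= [0, 1, 0, 4]? True
[0, 1, 0, 4] <= [0, 0, 0, 2]? False
Relation: before

Answer: before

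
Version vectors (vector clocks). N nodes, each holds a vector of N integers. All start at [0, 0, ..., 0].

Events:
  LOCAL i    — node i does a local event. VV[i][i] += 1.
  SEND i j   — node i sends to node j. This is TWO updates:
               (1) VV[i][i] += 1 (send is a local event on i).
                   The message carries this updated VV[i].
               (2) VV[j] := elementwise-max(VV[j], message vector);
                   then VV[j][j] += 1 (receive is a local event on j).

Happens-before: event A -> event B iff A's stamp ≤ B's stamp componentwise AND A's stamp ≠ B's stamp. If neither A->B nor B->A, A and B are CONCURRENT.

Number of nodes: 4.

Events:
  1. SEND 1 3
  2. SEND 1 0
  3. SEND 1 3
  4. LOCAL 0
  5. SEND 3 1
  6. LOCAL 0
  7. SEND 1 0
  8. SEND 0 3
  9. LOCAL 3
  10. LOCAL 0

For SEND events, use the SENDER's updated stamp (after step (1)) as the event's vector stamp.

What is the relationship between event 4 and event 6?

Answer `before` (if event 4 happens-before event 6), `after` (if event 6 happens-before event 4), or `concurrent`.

Initial: VV[0]=[0, 0, 0, 0]
Initial: VV[1]=[0, 0, 0, 0]
Initial: VV[2]=[0, 0, 0, 0]
Initial: VV[3]=[0, 0, 0, 0]
Event 1: SEND 1->3: VV[1][1]++ -> VV[1]=[0, 1, 0, 0], msg_vec=[0, 1, 0, 0]; VV[3]=max(VV[3],msg_vec) then VV[3][3]++ -> VV[3]=[0, 1, 0, 1]
Event 2: SEND 1->0: VV[1][1]++ -> VV[1]=[0, 2, 0, 0], msg_vec=[0, 2, 0, 0]; VV[0]=max(VV[0],msg_vec) then VV[0][0]++ -> VV[0]=[1, 2, 0, 0]
Event 3: SEND 1->3: VV[1][1]++ -> VV[1]=[0, 3, 0, 0], msg_vec=[0, 3, 0, 0]; VV[3]=max(VV[3],msg_vec) then VV[3][3]++ -> VV[3]=[0, 3, 0, 2]
Event 4: LOCAL 0: VV[0][0]++ -> VV[0]=[2, 2, 0, 0]
Event 5: SEND 3->1: VV[3][3]++ -> VV[3]=[0, 3, 0, 3], msg_vec=[0, 3, 0, 3]; VV[1]=max(VV[1],msg_vec) then VV[1][1]++ -> VV[1]=[0, 4, 0, 3]
Event 6: LOCAL 0: VV[0][0]++ -> VV[0]=[3, 2, 0, 0]
Event 7: SEND 1->0: VV[1][1]++ -> VV[1]=[0, 5, 0, 3], msg_vec=[0, 5, 0, 3]; VV[0]=max(VV[0],msg_vec) then VV[0][0]++ -> VV[0]=[4, 5, 0, 3]
Event 8: SEND 0->3: VV[0][0]++ -> VV[0]=[5, 5, 0, 3], msg_vec=[5, 5, 0, 3]; VV[3]=max(VV[3],msg_vec) then VV[3][3]++ -> VV[3]=[5, 5, 0, 4]
Event 9: LOCAL 3: VV[3][3]++ -> VV[3]=[5, 5, 0, 5]
Event 10: LOCAL 0: VV[0][0]++ -> VV[0]=[6, 5, 0, 3]
Event 4 stamp: [2, 2, 0, 0]
Event 6 stamp: [3, 2, 0, 0]
[2, 2, 0, 0] <= [3, 2, 0, 0]? True
[3, 2, 0, 0] <= [2, 2, 0, 0]? False
Relation: before

Answer: before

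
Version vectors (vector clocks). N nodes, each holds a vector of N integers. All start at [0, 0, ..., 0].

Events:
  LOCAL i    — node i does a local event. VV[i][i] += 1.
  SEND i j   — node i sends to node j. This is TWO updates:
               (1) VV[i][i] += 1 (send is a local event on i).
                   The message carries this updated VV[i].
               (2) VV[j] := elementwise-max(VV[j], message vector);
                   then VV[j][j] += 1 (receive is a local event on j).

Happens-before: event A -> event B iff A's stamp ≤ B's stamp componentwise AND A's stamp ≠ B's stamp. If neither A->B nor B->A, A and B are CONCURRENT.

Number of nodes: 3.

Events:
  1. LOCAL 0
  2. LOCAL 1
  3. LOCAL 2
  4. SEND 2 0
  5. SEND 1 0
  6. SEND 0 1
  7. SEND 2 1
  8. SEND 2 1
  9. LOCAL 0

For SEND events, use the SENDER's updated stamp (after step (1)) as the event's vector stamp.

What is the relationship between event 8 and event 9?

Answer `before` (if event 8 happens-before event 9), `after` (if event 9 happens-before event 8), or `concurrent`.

Answer: concurrent

Derivation:
Initial: VV[0]=[0, 0, 0]
Initial: VV[1]=[0, 0, 0]
Initial: VV[2]=[0, 0, 0]
Event 1: LOCAL 0: VV[0][0]++ -> VV[0]=[1, 0, 0]
Event 2: LOCAL 1: VV[1][1]++ -> VV[1]=[0, 1, 0]
Event 3: LOCAL 2: VV[2][2]++ -> VV[2]=[0, 0, 1]
Event 4: SEND 2->0: VV[2][2]++ -> VV[2]=[0, 0, 2], msg_vec=[0, 0, 2]; VV[0]=max(VV[0],msg_vec) then VV[0][0]++ -> VV[0]=[2, 0, 2]
Event 5: SEND 1->0: VV[1][1]++ -> VV[1]=[0, 2, 0], msg_vec=[0, 2, 0]; VV[0]=max(VV[0],msg_vec) then VV[0][0]++ -> VV[0]=[3, 2, 2]
Event 6: SEND 0->1: VV[0][0]++ -> VV[0]=[4, 2, 2], msg_vec=[4, 2, 2]; VV[1]=max(VV[1],msg_vec) then VV[1][1]++ -> VV[1]=[4, 3, 2]
Event 7: SEND 2->1: VV[2][2]++ -> VV[2]=[0, 0, 3], msg_vec=[0, 0, 3]; VV[1]=max(VV[1],msg_vec) then VV[1][1]++ -> VV[1]=[4, 4, 3]
Event 8: SEND 2->1: VV[2][2]++ -> VV[2]=[0, 0, 4], msg_vec=[0, 0, 4]; VV[1]=max(VV[1],msg_vec) then VV[1][1]++ -> VV[1]=[4, 5, 4]
Event 9: LOCAL 0: VV[0][0]++ -> VV[0]=[5, 2, 2]
Event 8 stamp: [0, 0, 4]
Event 9 stamp: [5, 2, 2]
[0, 0, 4] <= [5, 2, 2]? False
[5, 2, 2] <= [0, 0, 4]? False
Relation: concurrent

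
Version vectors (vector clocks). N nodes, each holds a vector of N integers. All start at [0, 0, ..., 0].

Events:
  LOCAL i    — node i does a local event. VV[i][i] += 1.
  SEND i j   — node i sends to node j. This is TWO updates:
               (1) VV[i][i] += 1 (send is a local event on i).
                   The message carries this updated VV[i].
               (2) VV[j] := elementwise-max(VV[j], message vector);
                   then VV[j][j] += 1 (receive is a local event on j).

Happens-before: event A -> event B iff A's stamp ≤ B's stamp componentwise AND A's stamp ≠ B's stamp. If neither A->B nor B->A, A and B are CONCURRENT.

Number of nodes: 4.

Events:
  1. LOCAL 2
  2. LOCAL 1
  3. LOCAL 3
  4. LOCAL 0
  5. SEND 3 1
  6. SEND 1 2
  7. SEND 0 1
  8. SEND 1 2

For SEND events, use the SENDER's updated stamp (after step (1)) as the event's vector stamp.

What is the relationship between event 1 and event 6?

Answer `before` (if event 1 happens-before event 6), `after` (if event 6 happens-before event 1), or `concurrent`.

Initial: VV[0]=[0, 0, 0, 0]
Initial: VV[1]=[0, 0, 0, 0]
Initial: VV[2]=[0, 0, 0, 0]
Initial: VV[3]=[0, 0, 0, 0]
Event 1: LOCAL 2: VV[2][2]++ -> VV[2]=[0, 0, 1, 0]
Event 2: LOCAL 1: VV[1][1]++ -> VV[1]=[0, 1, 0, 0]
Event 3: LOCAL 3: VV[3][3]++ -> VV[3]=[0, 0, 0, 1]
Event 4: LOCAL 0: VV[0][0]++ -> VV[0]=[1, 0, 0, 0]
Event 5: SEND 3->1: VV[3][3]++ -> VV[3]=[0, 0, 0, 2], msg_vec=[0, 0, 0, 2]; VV[1]=max(VV[1],msg_vec) then VV[1][1]++ -> VV[1]=[0, 2, 0, 2]
Event 6: SEND 1->2: VV[1][1]++ -> VV[1]=[0, 3, 0, 2], msg_vec=[0, 3, 0, 2]; VV[2]=max(VV[2],msg_vec) then VV[2][2]++ -> VV[2]=[0, 3, 2, 2]
Event 7: SEND 0->1: VV[0][0]++ -> VV[0]=[2, 0, 0, 0], msg_vec=[2, 0, 0, 0]; VV[1]=max(VV[1],msg_vec) then VV[1][1]++ -> VV[1]=[2, 4, 0, 2]
Event 8: SEND 1->2: VV[1][1]++ -> VV[1]=[2, 5, 0, 2], msg_vec=[2, 5, 0, 2]; VV[2]=max(VV[2],msg_vec) then VV[2][2]++ -> VV[2]=[2, 5, 3, 2]
Event 1 stamp: [0, 0, 1, 0]
Event 6 stamp: [0, 3, 0, 2]
[0, 0, 1, 0] <= [0, 3, 0, 2]? False
[0, 3, 0, 2] <= [0, 0, 1, 0]? False
Relation: concurrent

Answer: concurrent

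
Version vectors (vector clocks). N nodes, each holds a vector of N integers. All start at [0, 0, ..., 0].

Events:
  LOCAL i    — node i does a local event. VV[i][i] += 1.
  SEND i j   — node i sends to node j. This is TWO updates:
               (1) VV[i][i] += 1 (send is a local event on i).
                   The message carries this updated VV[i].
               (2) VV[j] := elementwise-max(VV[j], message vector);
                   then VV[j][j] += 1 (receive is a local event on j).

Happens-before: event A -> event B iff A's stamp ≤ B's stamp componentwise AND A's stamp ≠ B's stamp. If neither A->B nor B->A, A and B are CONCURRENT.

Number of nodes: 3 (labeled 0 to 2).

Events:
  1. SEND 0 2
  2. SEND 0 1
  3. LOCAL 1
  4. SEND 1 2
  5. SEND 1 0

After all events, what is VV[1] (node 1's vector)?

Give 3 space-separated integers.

Initial: VV[0]=[0, 0, 0]
Initial: VV[1]=[0, 0, 0]
Initial: VV[2]=[0, 0, 0]
Event 1: SEND 0->2: VV[0][0]++ -> VV[0]=[1, 0, 0], msg_vec=[1, 0, 0]; VV[2]=max(VV[2],msg_vec) then VV[2][2]++ -> VV[2]=[1, 0, 1]
Event 2: SEND 0->1: VV[0][0]++ -> VV[0]=[2, 0, 0], msg_vec=[2, 0, 0]; VV[1]=max(VV[1],msg_vec) then VV[1][1]++ -> VV[1]=[2, 1, 0]
Event 3: LOCAL 1: VV[1][1]++ -> VV[1]=[2, 2, 0]
Event 4: SEND 1->2: VV[1][1]++ -> VV[1]=[2, 3, 0], msg_vec=[2, 3, 0]; VV[2]=max(VV[2],msg_vec) then VV[2][2]++ -> VV[2]=[2, 3, 2]
Event 5: SEND 1->0: VV[1][1]++ -> VV[1]=[2, 4, 0], msg_vec=[2, 4, 0]; VV[0]=max(VV[0],msg_vec) then VV[0][0]++ -> VV[0]=[3, 4, 0]
Final vectors: VV[0]=[3, 4, 0]; VV[1]=[2, 4, 0]; VV[2]=[2, 3, 2]

Answer: 2 4 0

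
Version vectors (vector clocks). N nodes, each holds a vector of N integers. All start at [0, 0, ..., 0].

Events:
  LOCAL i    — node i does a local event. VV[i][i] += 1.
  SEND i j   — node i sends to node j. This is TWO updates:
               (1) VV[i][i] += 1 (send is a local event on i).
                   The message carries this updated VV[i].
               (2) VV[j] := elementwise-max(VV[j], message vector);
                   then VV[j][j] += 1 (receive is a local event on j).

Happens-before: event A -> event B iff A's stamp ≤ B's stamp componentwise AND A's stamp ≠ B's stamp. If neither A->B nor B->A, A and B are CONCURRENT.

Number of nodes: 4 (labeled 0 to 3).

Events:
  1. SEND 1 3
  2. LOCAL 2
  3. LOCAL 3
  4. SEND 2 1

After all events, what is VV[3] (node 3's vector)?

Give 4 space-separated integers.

Answer: 0 1 0 2

Derivation:
Initial: VV[0]=[0, 0, 0, 0]
Initial: VV[1]=[0, 0, 0, 0]
Initial: VV[2]=[0, 0, 0, 0]
Initial: VV[3]=[0, 0, 0, 0]
Event 1: SEND 1->3: VV[1][1]++ -> VV[1]=[0, 1, 0, 0], msg_vec=[0, 1, 0, 0]; VV[3]=max(VV[3],msg_vec) then VV[3][3]++ -> VV[3]=[0, 1, 0, 1]
Event 2: LOCAL 2: VV[2][2]++ -> VV[2]=[0, 0, 1, 0]
Event 3: LOCAL 3: VV[3][3]++ -> VV[3]=[0, 1, 0, 2]
Event 4: SEND 2->1: VV[2][2]++ -> VV[2]=[0, 0, 2, 0], msg_vec=[0, 0, 2, 0]; VV[1]=max(VV[1],msg_vec) then VV[1][1]++ -> VV[1]=[0, 2, 2, 0]
Final vectors: VV[0]=[0, 0, 0, 0]; VV[1]=[0, 2, 2, 0]; VV[2]=[0, 0, 2, 0]; VV[3]=[0, 1, 0, 2]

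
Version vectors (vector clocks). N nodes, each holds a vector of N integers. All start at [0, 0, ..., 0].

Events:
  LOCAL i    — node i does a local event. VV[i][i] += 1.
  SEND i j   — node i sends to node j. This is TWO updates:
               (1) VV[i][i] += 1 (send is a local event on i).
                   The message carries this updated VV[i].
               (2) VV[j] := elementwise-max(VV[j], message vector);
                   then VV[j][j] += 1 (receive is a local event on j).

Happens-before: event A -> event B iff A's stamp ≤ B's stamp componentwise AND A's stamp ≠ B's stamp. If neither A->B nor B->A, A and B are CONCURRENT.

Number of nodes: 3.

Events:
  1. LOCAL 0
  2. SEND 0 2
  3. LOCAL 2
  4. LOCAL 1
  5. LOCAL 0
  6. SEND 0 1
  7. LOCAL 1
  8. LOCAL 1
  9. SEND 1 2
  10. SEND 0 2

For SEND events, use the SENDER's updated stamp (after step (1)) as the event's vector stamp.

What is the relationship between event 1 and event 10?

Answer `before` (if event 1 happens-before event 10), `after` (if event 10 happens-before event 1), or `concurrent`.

Answer: before

Derivation:
Initial: VV[0]=[0, 0, 0]
Initial: VV[1]=[0, 0, 0]
Initial: VV[2]=[0, 0, 0]
Event 1: LOCAL 0: VV[0][0]++ -> VV[0]=[1, 0, 0]
Event 2: SEND 0->2: VV[0][0]++ -> VV[0]=[2, 0, 0], msg_vec=[2, 0, 0]; VV[2]=max(VV[2],msg_vec) then VV[2][2]++ -> VV[2]=[2, 0, 1]
Event 3: LOCAL 2: VV[2][2]++ -> VV[2]=[2, 0, 2]
Event 4: LOCAL 1: VV[1][1]++ -> VV[1]=[0, 1, 0]
Event 5: LOCAL 0: VV[0][0]++ -> VV[0]=[3, 0, 0]
Event 6: SEND 0->1: VV[0][0]++ -> VV[0]=[4, 0, 0], msg_vec=[4, 0, 0]; VV[1]=max(VV[1],msg_vec) then VV[1][1]++ -> VV[1]=[4, 2, 0]
Event 7: LOCAL 1: VV[1][1]++ -> VV[1]=[4, 3, 0]
Event 8: LOCAL 1: VV[1][1]++ -> VV[1]=[4, 4, 0]
Event 9: SEND 1->2: VV[1][1]++ -> VV[1]=[4, 5, 0], msg_vec=[4, 5, 0]; VV[2]=max(VV[2],msg_vec) then VV[2][2]++ -> VV[2]=[4, 5, 3]
Event 10: SEND 0->2: VV[0][0]++ -> VV[0]=[5, 0, 0], msg_vec=[5, 0, 0]; VV[2]=max(VV[2],msg_vec) then VV[2][2]++ -> VV[2]=[5, 5, 4]
Event 1 stamp: [1, 0, 0]
Event 10 stamp: [5, 0, 0]
[1, 0, 0] <= [5, 0, 0]? True
[5, 0, 0] <= [1, 0, 0]? False
Relation: before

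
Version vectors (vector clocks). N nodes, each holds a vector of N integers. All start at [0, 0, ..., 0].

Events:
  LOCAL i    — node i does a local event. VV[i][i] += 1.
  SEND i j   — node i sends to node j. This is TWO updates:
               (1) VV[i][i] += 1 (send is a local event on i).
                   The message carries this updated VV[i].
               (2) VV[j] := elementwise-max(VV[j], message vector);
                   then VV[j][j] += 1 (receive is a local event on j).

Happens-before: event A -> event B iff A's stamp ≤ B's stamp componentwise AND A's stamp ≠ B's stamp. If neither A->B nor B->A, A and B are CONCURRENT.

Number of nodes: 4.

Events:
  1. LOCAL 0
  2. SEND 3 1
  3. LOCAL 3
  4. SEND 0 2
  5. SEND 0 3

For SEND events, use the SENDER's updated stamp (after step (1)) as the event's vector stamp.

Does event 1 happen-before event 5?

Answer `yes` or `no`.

Answer: yes

Derivation:
Initial: VV[0]=[0, 0, 0, 0]
Initial: VV[1]=[0, 0, 0, 0]
Initial: VV[2]=[0, 0, 0, 0]
Initial: VV[3]=[0, 0, 0, 0]
Event 1: LOCAL 0: VV[0][0]++ -> VV[0]=[1, 0, 0, 0]
Event 2: SEND 3->1: VV[3][3]++ -> VV[3]=[0, 0, 0, 1], msg_vec=[0, 0, 0, 1]; VV[1]=max(VV[1],msg_vec) then VV[1][1]++ -> VV[1]=[0, 1, 0, 1]
Event 3: LOCAL 3: VV[3][3]++ -> VV[3]=[0, 0, 0, 2]
Event 4: SEND 0->2: VV[0][0]++ -> VV[0]=[2, 0, 0, 0], msg_vec=[2, 0, 0, 0]; VV[2]=max(VV[2],msg_vec) then VV[2][2]++ -> VV[2]=[2, 0, 1, 0]
Event 5: SEND 0->3: VV[0][0]++ -> VV[0]=[3, 0, 0, 0], msg_vec=[3, 0, 0, 0]; VV[3]=max(VV[3],msg_vec) then VV[3][3]++ -> VV[3]=[3, 0, 0, 3]
Event 1 stamp: [1, 0, 0, 0]
Event 5 stamp: [3, 0, 0, 0]
[1, 0, 0, 0] <= [3, 0, 0, 0]? True. Equal? False. Happens-before: True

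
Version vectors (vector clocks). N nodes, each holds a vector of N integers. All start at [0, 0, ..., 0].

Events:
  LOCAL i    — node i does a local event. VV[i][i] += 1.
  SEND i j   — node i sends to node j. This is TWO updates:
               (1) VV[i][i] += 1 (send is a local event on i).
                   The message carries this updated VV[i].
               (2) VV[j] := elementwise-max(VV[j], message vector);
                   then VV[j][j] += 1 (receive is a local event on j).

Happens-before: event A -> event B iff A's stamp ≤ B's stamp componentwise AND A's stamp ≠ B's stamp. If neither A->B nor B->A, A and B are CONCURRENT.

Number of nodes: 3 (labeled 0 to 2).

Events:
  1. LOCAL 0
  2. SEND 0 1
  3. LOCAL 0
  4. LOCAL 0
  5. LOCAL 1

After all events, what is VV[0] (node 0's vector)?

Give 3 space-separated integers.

Answer: 4 0 0

Derivation:
Initial: VV[0]=[0, 0, 0]
Initial: VV[1]=[0, 0, 0]
Initial: VV[2]=[0, 0, 0]
Event 1: LOCAL 0: VV[0][0]++ -> VV[0]=[1, 0, 0]
Event 2: SEND 0->1: VV[0][0]++ -> VV[0]=[2, 0, 0], msg_vec=[2, 0, 0]; VV[1]=max(VV[1],msg_vec) then VV[1][1]++ -> VV[1]=[2, 1, 0]
Event 3: LOCAL 0: VV[0][0]++ -> VV[0]=[3, 0, 0]
Event 4: LOCAL 0: VV[0][0]++ -> VV[0]=[4, 0, 0]
Event 5: LOCAL 1: VV[1][1]++ -> VV[1]=[2, 2, 0]
Final vectors: VV[0]=[4, 0, 0]; VV[1]=[2, 2, 0]; VV[2]=[0, 0, 0]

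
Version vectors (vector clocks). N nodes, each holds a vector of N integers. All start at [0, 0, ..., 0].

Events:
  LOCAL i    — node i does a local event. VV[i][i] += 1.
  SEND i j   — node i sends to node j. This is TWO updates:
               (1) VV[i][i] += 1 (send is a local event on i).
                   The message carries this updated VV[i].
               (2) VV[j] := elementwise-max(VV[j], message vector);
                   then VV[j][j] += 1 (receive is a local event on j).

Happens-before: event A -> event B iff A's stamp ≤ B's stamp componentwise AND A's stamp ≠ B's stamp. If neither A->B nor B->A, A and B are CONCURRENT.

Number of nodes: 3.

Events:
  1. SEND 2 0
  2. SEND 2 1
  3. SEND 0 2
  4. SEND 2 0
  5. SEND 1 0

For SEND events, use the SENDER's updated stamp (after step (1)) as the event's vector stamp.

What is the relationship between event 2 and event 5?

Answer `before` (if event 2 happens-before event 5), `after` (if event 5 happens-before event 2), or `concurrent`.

Initial: VV[0]=[0, 0, 0]
Initial: VV[1]=[0, 0, 0]
Initial: VV[2]=[0, 0, 0]
Event 1: SEND 2->0: VV[2][2]++ -> VV[2]=[0, 0, 1], msg_vec=[0, 0, 1]; VV[0]=max(VV[0],msg_vec) then VV[0][0]++ -> VV[0]=[1, 0, 1]
Event 2: SEND 2->1: VV[2][2]++ -> VV[2]=[0, 0, 2], msg_vec=[0, 0, 2]; VV[1]=max(VV[1],msg_vec) then VV[1][1]++ -> VV[1]=[0, 1, 2]
Event 3: SEND 0->2: VV[0][0]++ -> VV[0]=[2, 0, 1], msg_vec=[2, 0, 1]; VV[2]=max(VV[2],msg_vec) then VV[2][2]++ -> VV[2]=[2, 0, 3]
Event 4: SEND 2->0: VV[2][2]++ -> VV[2]=[2, 0, 4], msg_vec=[2, 0, 4]; VV[0]=max(VV[0],msg_vec) then VV[0][0]++ -> VV[0]=[3, 0, 4]
Event 5: SEND 1->0: VV[1][1]++ -> VV[1]=[0, 2, 2], msg_vec=[0, 2, 2]; VV[0]=max(VV[0],msg_vec) then VV[0][0]++ -> VV[0]=[4, 2, 4]
Event 2 stamp: [0, 0, 2]
Event 5 stamp: [0, 2, 2]
[0, 0, 2] <= [0, 2, 2]? True
[0, 2, 2] <= [0, 0, 2]? False
Relation: before

Answer: before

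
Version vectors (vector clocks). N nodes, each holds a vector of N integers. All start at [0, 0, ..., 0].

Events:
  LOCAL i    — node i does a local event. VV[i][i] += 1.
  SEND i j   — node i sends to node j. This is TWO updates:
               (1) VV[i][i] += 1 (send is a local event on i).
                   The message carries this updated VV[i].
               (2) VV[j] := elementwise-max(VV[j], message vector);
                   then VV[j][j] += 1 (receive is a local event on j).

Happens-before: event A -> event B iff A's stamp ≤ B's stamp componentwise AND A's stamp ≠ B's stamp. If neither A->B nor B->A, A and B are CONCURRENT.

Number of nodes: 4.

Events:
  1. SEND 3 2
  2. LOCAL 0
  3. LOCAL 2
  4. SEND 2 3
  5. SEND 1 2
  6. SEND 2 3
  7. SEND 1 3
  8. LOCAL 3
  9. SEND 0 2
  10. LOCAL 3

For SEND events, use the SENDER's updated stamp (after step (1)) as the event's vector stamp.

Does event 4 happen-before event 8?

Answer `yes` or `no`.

Initial: VV[0]=[0, 0, 0, 0]
Initial: VV[1]=[0, 0, 0, 0]
Initial: VV[2]=[0, 0, 0, 0]
Initial: VV[3]=[0, 0, 0, 0]
Event 1: SEND 3->2: VV[3][3]++ -> VV[3]=[0, 0, 0, 1], msg_vec=[0, 0, 0, 1]; VV[2]=max(VV[2],msg_vec) then VV[2][2]++ -> VV[2]=[0, 0, 1, 1]
Event 2: LOCAL 0: VV[0][0]++ -> VV[0]=[1, 0, 0, 0]
Event 3: LOCAL 2: VV[2][2]++ -> VV[2]=[0, 0, 2, 1]
Event 4: SEND 2->3: VV[2][2]++ -> VV[2]=[0, 0, 3, 1], msg_vec=[0, 0, 3, 1]; VV[3]=max(VV[3],msg_vec) then VV[3][3]++ -> VV[3]=[0, 0, 3, 2]
Event 5: SEND 1->2: VV[1][1]++ -> VV[1]=[0, 1, 0, 0], msg_vec=[0, 1, 0, 0]; VV[2]=max(VV[2],msg_vec) then VV[2][2]++ -> VV[2]=[0, 1, 4, 1]
Event 6: SEND 2->3: VV[2][2]++ -> VV[2]=[0, 1, 5, 1], msg_vec=[0, 1, 5, 1]; VV[3]=max(VV[3],msg_vec) then VV[3][3]++ -> VV[3]=[0, 1, 5, 3]
Event 7: SEND 1->3: VV[1][1]++ -> VV[1]=[0, 2, 0, 0], msg_vec=[0, 2, 0, 0]; VV[3]=max(VV[3],msg_vec) then VV[3][3]++ -> VV[3]=[0, 2, 5, 4]
Event 8: LOCAL 3: VV[3][3]++ -> VV[3]=[0, 2, 5, 5]
Event 9: SEND 0->2: VV[0][0]++ -> VV[0]=[2, 0, 0, 0], msg_vec=[2, 0, 0, 0]; VV[2]=max(VV[2],msg_vec) then VV[2][2]++ -> VV[2]=[2, 1, 6, 1]
Event 10: LOCAL 3: VV[3][3]++ -> VV[3]=[0, 2, 5, 6]
Event 4 stamp: [0, 0, 3, 1]
Event 8 stamp: [0, 2, 5, 5]
[0, 0, 3, 1] <= [0, 2, 5, 5]? True. Equal? False. Happens-before: True

Answer: yes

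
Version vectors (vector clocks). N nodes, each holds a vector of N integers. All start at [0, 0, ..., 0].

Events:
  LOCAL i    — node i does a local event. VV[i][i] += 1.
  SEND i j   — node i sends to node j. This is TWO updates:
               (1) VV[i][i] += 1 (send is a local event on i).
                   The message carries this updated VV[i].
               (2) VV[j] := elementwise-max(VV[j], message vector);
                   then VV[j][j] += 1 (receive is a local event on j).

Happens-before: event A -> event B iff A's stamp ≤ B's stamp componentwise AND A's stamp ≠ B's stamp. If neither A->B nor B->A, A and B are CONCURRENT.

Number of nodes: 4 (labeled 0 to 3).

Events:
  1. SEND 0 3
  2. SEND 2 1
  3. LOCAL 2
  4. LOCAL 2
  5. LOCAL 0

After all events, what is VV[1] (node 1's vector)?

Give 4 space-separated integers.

Answer: 0 1 1 0

Derivation:
Initial: VV[0]=[0, 0, 0, 0]
Initial: VV[1]=[0, 0, 0, 0]
Initial: VV[2]=[0, 0, 0, 0]
Initial: VV[3]=[0, 0, 0, 0]
Event 1: SEND 0->3: VV[0][0]++ -> VV[0]=[1, 0, 0, 0], msg_vec=[1, 0, 0, 0]; VV[3]=max(VV[3],msg_vec) then VV[3][3]++ -> VV[3]=[1, 0, 0, 1]
Event 2: SEND 2->1: VV[2][2]++ -> VV[2]=[0, 0, 1, 0], msg_vec=[0, 0, 1, 0]; VV[1]=max(VV[1],msg_vec) then VV[1][1]++ -> VV[1]=[0, 1, 1, 0]
Event 3: LOCAL 2: VV[2][2]++ -> VV[2]=[0, 0, 2, 0]
Event 4: LOCAL 2: VV[2][2]++ -> VV[2]=[0, 0, 3, 0]
Event 5: LOCAL 0: VV[0][0]++ -> VV[0]=[2, 0, 0, 0]
Final vectors: VV[0]=[2, 0, 0, 0]; VV[1]=[0, 1, 1, 0]; VV[2]=[0, 0, 3, 0]; VV[3]=[1, 0, 0, 1]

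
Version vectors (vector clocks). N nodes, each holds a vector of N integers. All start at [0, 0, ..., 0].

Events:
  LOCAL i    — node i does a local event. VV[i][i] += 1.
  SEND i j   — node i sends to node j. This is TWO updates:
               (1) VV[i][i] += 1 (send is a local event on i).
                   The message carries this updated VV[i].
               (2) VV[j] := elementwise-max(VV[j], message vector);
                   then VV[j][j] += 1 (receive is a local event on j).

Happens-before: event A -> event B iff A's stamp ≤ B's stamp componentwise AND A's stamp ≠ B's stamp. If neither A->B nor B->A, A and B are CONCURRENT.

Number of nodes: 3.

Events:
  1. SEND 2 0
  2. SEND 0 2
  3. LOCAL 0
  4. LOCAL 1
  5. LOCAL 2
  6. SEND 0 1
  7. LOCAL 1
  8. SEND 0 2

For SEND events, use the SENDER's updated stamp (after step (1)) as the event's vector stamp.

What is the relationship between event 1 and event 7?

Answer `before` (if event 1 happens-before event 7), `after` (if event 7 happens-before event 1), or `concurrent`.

Initial: VV[0]=[0, 0, 0]
Initial: VV[1]=[0, 0, 0]
Initial: VV[2]=[0, 0, 0]
Event 1: SEND 2->0: VV[2][2]++ -> VV[2]=[0, 0, 1], msg_vec=[0, 0, 1]; VV[0]=max(VV[0],msg_vec) then VV[0][0]++ -> VV[0]=[1, 0, 1]
Event 2: SEND 0->2: VV[0][0]++ -> VV[0]=[2, 0, 1], msg_vec=[2, 0, 1]; VV[2]=max(VV[2],msg_vec) then VV[2][2]++ -> VV[2]=[2, 0, 2]
Event 3: LOCAL 0: VV[0][0]++ -> VV[0]=[3, 0, 1]
Event 4: LOCAL 1: VV[1][1]++ -> VV[1]=[0, 1, 0]
Event 5: LOCAL 2: VV[2][2]++ -> VV[2]=[2, 0, 3]
Event 6: SEND 0->1: VV[0][0]++ -> VV[0]=[4, 0, 1], msg_vec=[4, 0, 1]; VV[1]=max(VV[1],msg_vec) then VV[1][1]++ -> VV[1]=[4, 2, 1]
Event 7: LOCAL 1: VV[1][1]++ -> VV[1]=[4, 3, 1]
Event 8: SEND 0->2: VV[0][0]++ -> VV[0]=[5, 0, 1], msg_vec=[5, 0, 1]; VV[2]=max(VV[2],msg_vec) then VV[2][2]++ -> VV[2]=[5, 0, 4]
Event 1 stamp: [0, 0, 1]
Event 7 stamp: [4, 3, 1]
[0, 0, 1] <= [4, 3, 1]? True
[4, 3, 1] <= [0, 0, 1]? False
Relation: before

Answer: before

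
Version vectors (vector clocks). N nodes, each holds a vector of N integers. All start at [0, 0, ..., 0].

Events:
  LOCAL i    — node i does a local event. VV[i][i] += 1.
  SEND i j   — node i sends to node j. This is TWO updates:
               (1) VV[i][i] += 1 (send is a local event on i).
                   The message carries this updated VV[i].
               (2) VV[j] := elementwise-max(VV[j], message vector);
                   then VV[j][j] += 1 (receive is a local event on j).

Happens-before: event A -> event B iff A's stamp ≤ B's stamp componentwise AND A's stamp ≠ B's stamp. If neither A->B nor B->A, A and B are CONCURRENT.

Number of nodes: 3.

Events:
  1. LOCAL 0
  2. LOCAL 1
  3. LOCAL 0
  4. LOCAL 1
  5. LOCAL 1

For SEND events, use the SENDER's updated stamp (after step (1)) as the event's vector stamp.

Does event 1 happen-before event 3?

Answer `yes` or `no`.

Answer: yes

Derivation:
Initial: VV[0]=[0, 0, 0]
Initial: VV[1]=[0, 0, 0]
Initial: VV[2]=[0, 0, 0]
Event 1: LOCAL 0: VV[0][0]++ -> VV[0]=[1, 0, 0]
Event 2: LOCAL 1: VV[1][1]++ -> VV[1]=[0, 1, 0]
Event 3: LOCAL 0: VV[0][0]++ -> VV[0]=[2, 0, 0]
Event 4: LOCAL 1: VV[1][1]++ -> VV[1]=[0, 2, 0]
Event 5: LOCAL 1: VV[1][1]++ -> VV[1]=[0, 3, 0]
Event 1 stamp: [1, 0, 0]
Event 3 stamp: [2, 0, 0]
[1, 0, 0] <= [2, 0, 0]? True. Equal? False. Happens-before: True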